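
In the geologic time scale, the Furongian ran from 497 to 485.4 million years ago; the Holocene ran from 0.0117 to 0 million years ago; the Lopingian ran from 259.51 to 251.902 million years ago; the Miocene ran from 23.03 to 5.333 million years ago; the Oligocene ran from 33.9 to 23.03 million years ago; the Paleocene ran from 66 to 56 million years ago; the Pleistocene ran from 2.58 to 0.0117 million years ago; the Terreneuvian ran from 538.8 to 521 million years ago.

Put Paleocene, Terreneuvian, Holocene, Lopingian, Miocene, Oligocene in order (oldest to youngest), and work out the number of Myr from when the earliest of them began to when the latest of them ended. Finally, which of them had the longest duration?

Terreneuvian → Lopingian → Paleocene → Oligocene → Miocene → Holocene; total span 538.8 Myr; longest is Terreneuvian

Start ages (Ma): Terreneuvian 538.8, Lopingian 259.51, Paleocene 66, Oligocene 33.9, Miocene 23.03, Holocene 0.0117.
Ordered oldest to youngest: Terreneuvian, Lopingian, Paleocene, Oligocene, Miocene, Holocene.
Span = 538.8 − 0 = 538.8 Myr.
Durations: Lopingian 7.608, Miocene 17.697, Oligocene 10.87, Paleocene 10, Holocene 0.0117, Terreneuvian 17.8 → longest is Terreneuvian (17.8 Myr).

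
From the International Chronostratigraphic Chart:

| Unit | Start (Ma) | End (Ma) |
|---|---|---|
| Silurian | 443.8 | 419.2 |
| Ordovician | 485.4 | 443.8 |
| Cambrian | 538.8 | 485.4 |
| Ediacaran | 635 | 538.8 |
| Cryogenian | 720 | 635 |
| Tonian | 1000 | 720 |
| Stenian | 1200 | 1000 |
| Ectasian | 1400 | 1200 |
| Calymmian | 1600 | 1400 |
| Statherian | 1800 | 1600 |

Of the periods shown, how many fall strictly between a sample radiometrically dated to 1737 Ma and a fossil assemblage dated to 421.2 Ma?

8

The older date is 1737 Ma and the younger is 421.2 Ma.
Periods with start < 1737 and end > 421.2 Ma: Calymmian (1600–1400), Ectasian (1400–1200), Stenian (1200–1000), Tonian (1000–720), Cryogenian (720–635), Ediacaran (635–538.8), Cambrian (538.8–485.4), Ordovician (485.4–443.8).
That is 8 complete periods.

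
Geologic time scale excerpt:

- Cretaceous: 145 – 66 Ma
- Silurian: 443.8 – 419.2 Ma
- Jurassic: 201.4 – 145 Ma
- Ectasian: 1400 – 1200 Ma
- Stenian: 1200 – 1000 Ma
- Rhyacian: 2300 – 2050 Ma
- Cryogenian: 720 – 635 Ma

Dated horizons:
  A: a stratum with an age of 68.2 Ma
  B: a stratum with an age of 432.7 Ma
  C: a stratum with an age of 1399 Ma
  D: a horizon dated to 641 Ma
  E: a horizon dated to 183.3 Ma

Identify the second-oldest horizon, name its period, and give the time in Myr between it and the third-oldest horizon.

Sorted oldest-first by Ma: C (1399), D (641), B (432.7), E (183.3), A (68.2).
The second oldest is D at 641 Ma, which lies in 720–635 Ma: the Cryogenian.
The third oldest is B at 432.7 Ma; separation = |641 − 432.7| = 208.3 Myr.

D, in the Cryogenian; 208.3 million years to B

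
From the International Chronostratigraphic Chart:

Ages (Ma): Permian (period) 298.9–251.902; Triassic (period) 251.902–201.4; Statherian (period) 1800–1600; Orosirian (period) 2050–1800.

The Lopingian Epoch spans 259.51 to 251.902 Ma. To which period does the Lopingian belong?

Permian

The Lopingian (259.51–251.902 Ma) lies entirely within 298.9–251.902 Ma, the Permian Period.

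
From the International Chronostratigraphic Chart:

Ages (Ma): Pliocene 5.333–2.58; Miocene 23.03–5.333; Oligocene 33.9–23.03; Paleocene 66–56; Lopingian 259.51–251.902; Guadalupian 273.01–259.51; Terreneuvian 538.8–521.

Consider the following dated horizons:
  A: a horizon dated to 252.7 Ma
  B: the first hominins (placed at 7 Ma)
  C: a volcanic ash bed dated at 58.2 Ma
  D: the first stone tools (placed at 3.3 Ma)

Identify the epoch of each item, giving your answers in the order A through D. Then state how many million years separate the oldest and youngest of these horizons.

A — Lopingian; B — Miocene; C — Paleocene; D — Pliocene; span 249.4 million years

A: 252.7 Ma lies in 259.51–251.902 Ma, so Lopingian.
B: 7 Ma lies in 23.03–5.333 Ma, so Miocene.
C: 58.2 Ma lies in 66–56 Ma, so Paleocene.
D: 3.3 Ma lies in 5.333–2.58 Ma, so Pliocene.
Oldest = 252.7 Ma, youngest = 3.3 Ma → span 249.4 Myr.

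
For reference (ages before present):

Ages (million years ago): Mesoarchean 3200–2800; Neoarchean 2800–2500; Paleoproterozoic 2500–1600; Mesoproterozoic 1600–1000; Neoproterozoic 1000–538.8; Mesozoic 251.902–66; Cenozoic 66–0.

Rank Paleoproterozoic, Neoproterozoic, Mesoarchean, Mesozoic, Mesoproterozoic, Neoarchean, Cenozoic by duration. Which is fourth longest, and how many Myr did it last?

Mesoarchean, 400 million years

Start − end for each: Paleoproterozoic 2500 − 1600 = 900; Neoproterozoic 1000 − 538.8 = 461.2; Mesoarchean 3200 − 2800 = 400; Mesozoic 251.902 − 66 = 185.902; Mesoproterozoic 1600 − 1000 = 600; Neoarchean 2800 − 2500 = 300; Cenozoic 66 − 0 = 66.
Ranking these from longest: Paleoproterozoic > Mesoproterozoic > Neoproterozoic > Mesoarchean > Neoarchean > Mesozoic > Cenozoic.
Position 4 in that ranking is Mesoarchean, which lasted 400 Myr.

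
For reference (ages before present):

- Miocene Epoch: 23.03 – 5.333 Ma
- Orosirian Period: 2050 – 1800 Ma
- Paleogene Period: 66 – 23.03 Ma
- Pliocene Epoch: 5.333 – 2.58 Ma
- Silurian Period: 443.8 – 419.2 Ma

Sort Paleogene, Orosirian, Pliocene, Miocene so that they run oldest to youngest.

Orosirian → Paleogene → Miocene → Pliocene

Read off each span (Ma): Paleogene 66–23.03; Orosirian 2050–1800; Pliocene 5.333–2.58; Miocene 23.03–5.333.
Larger Ma is older, so oldest→youngest is Orosirian, Paleogene, Miocene, Pliocene.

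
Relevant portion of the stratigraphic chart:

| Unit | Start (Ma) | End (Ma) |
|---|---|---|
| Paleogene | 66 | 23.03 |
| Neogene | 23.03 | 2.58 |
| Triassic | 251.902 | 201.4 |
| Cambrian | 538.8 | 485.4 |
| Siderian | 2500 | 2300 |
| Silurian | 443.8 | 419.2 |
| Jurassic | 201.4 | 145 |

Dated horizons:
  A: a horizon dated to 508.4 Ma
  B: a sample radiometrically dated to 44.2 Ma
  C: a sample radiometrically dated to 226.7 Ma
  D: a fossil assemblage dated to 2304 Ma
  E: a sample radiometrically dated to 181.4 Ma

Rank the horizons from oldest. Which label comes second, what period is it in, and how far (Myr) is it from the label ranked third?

A, in the Cambrian; 281.7 million years to C

Sorted oldest-first by Ma: D (2304), A (508.4), C (226.7), E (181.4), B (44.2).
The second oldest is A at 508.4 Ma, which lies in 538.8–485.4 Ma: the Cambrian.
The third oldest is C at 226.7 Ma; separation = |508.4 − 226.7| = 281.7 Myr.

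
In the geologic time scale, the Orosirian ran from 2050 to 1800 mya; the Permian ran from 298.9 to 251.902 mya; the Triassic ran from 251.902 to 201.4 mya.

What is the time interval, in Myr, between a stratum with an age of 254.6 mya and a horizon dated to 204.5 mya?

50.1 million years

254.6 − 204.5 = 50.1 million years.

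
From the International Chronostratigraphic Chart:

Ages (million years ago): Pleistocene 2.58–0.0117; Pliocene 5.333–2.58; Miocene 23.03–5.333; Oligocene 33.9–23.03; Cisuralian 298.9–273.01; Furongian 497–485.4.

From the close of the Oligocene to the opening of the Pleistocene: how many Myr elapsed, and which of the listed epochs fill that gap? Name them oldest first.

20.45 million years; Miocene, Pliocene

End of Oligocene = 23.03 Ma; start of Pleistocene = 2.58 Ma.
Gap = 23.03 − 2.58 = 20.45 Myr.
Epochs wholly inside 23.03–2.58 Ma: Miocene (23.03–5.333), Pliocene (5.333–2.58).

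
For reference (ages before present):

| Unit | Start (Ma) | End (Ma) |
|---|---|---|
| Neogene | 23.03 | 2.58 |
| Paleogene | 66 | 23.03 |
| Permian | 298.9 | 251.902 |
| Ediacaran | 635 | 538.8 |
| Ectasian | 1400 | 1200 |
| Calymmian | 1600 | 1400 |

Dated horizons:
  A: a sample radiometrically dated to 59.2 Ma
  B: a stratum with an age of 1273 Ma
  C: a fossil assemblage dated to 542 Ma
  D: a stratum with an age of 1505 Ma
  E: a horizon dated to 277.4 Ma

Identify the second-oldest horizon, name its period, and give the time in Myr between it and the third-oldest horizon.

B, in the Ectasian; 731 million years to C

Sorted oldest-first by Ma: D (1505), B (1273), C (542), E (277.4), A (59.2).
The second oldest is B at 1273 Ma, which lies in 1400–1200 Ma: the Ectasian.
The third oldest is C at 542 Ma; separation = |1273 − 542| = 731 Myr.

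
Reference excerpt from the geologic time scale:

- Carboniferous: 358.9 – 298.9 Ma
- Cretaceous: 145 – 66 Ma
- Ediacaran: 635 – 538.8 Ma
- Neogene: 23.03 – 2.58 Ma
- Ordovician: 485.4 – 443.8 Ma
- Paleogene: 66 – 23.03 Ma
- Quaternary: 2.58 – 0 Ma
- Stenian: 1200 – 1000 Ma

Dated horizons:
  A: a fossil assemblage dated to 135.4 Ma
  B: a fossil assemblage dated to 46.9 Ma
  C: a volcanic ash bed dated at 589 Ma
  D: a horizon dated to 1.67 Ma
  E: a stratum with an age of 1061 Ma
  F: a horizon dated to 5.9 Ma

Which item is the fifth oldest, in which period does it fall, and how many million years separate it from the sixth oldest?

Larger Ma means older, so oldest first: E 1061 > C 589 > A 135.4 > B 46.9 > F 5.9 > D 1.67.
Counting 5 along gives F (5.9 Ma); the excerpt puts that inside the Neogene, 23.03–2.58 Ma.
Next in line is D (1.67 Ma), and 5.9 − 1.67 = 4.23 Myr.

F, in the Neogene; 4.23 million years to D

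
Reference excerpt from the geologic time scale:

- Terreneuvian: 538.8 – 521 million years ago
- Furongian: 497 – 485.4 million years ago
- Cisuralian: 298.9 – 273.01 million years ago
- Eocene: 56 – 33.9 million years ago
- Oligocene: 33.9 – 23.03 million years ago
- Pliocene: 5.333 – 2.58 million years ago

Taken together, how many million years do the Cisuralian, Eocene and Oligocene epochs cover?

Duration is start − end for each: (298.9 − 273.01) + (56 − 33.9) + (33.9 − 23.03).
That is 25.89 + 22.1 + 10.87, which totals 58.86 million years.

58.86 million years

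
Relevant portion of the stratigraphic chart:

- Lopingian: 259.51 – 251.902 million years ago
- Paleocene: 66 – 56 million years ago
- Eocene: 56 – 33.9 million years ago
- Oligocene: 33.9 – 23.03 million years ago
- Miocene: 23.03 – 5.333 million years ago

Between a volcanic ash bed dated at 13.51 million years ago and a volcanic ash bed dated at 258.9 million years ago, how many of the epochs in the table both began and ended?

3

258.9 Ma sits inside the Lopingian (259.51–251.902) and 13.51 Ma inside the Miocene (23.03–5.333); neither of those is wholly between the two dates.
The listed epochs lying completely between them are Paleocene, Eocene, Oligocene — 3 in all.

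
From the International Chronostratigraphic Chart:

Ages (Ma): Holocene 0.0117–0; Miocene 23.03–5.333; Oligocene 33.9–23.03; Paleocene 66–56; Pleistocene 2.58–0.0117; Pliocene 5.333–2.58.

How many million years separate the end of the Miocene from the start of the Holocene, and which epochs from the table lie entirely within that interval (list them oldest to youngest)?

5.3213 million years; Pliocene, Pleistocene

End of Miocene = 5.333 Ma; start of Holocene = 0.0117 Ma.
Gap = 5.333 − 0.0117 = 5.3213 Myr.
Epochs wholly inside 5.333–0.0117 Ma: Pliocene (5.333–2.58), Pleistocene (2.58–0.0117).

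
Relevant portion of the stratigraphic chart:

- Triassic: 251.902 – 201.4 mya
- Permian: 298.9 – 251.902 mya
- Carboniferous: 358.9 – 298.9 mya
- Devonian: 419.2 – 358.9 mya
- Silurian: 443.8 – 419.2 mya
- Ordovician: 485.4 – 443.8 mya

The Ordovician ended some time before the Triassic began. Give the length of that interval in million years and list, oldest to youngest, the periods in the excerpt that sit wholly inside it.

End of Ordovician = 443.8 Ma; start of Triassic = 251.902 Ma.
Gap = 443.8 − 251.902 = 191.898 Myr.
Periods wholly inside 443.8–251.902 Ma: Silurian (443.8–419.2), Devonian (419.2–358.9), Carboniferous (358.9–298.9), Permian (298.9–251.902).

191.898 million years; Silurian, Devonian, Carboniferous, Permian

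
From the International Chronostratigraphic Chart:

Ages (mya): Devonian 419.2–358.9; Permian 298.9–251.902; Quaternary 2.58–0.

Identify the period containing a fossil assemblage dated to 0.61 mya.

0.61 Ma lies between 2.58 and 0 Ma, so it falls in the Quaternary.

Quaternary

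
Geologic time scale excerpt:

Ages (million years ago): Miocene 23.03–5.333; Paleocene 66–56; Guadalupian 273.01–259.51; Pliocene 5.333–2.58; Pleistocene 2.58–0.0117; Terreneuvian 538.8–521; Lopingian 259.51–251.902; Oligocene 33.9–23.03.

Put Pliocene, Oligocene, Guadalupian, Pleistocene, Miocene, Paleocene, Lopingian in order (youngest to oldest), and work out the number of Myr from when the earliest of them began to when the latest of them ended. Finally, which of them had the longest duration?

Pleistocene → Pliocene → Miocene → Oligocene → Paleocene → Lopingian → Guadalupian; total span 272.9983 Myr; longest is Miocene

Start ages (Ma): Guadalupian 273.01, Lopingian 259.51, Paleocene 66, Oligocene 33.9, Miocene 23.03, Pliocene 5.333, Pleistocene 2.58.
Ordered youngest to oldest: Pleistocene, Pliocene, Miocene, Oligocene, Paleocene, Lopingian, Guadalupian.
Span = 273.01 − 0.0117 = 272.9983 Myr.
Durations: Lopingian 7.608, Guadalupian 13.5, Oligocene 10.87, Pleistocene 2.5683, Pliocene 2.753, Miocene 17.697, Paleocene 10 → longest is Miocene (17.697 Myr).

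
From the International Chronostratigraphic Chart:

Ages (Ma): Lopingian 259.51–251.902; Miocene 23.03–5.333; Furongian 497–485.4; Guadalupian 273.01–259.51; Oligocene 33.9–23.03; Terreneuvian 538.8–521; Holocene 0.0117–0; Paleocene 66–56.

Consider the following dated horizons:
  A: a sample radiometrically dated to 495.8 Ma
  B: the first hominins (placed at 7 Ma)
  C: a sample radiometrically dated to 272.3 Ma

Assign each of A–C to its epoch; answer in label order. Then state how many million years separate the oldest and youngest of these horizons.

Match each age against the start–end ranges in the excerpt: A = 495.8 Ma → Furongian (497–485.4); B = 7 Ma → Miocene (23.03–5.333); C = 272.3 Ma → Guadalupian (273.01–259.51).
The largest age is 495.8 Ma and the smallest is 7 Ma; their difference is 488.8 Myr.

A — Furongian; B — Miocene; C — Guadalupian; span 488.8 million years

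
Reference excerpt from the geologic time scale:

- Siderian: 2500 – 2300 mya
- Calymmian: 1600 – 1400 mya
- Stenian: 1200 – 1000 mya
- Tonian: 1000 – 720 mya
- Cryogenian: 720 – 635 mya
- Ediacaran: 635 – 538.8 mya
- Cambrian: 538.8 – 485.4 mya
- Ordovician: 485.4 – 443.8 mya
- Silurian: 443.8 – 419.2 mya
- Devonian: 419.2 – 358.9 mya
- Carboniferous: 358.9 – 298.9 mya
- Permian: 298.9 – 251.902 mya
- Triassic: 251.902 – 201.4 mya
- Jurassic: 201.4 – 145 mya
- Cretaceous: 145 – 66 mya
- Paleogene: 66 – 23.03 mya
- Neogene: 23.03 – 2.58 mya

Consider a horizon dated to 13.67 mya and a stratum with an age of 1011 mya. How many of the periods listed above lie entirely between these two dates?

13

The older date is 1011 Ma and the younger is 13.67 Ma.
Periods with start < 1011 and end > 13.67 Ma: Tonian (1000–720), Cryogenian (720–635), Ediacaran (635–538.8), Cambrian (538.8–485.4), Ordovician (485.4–443.8), Silurian (443.8–419.2), Devonian (419.2–358.9), Carboniferous (358.9–298.9), Permian (298.9–251.902), Triassic (251.902–201.4), Jurassic (201.4–145), Cretaceous (145–66), Paleogene (66–23.03).
That is 13 complete periods.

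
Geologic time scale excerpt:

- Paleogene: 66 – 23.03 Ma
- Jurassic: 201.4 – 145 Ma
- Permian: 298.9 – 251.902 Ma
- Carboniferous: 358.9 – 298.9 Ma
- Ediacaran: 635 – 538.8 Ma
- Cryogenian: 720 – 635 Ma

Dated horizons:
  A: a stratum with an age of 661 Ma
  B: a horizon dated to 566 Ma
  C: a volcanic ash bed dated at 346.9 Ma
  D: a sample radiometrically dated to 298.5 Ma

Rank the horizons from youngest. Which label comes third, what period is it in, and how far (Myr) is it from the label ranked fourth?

B, in the Ediacaran; 95 million years to A

Sorted youngest-first by Ma: D (298.5), C (346.9), B (566), A (661).
The third youngest is B at 566 Ma, which lies in 635–538.8 Ma: the Ediacaran.
The fourth youngest is A at 661 Ma; separation = |566 − 661| = 95 Myr.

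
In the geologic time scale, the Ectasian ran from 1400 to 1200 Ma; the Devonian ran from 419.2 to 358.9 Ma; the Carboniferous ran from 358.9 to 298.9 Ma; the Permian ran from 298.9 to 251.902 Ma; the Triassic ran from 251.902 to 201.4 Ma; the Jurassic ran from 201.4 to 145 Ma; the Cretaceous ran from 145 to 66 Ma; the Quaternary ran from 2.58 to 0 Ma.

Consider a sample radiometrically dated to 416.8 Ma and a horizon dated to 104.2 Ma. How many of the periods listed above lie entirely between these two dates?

416.8 Ma sits inside the Devonian (419.2–358.9) and 104.2 Ma inside the Cretaceous (145–66); neither of those is wholly between the two dates.
The listed periods lying completely between them are Carboniferous, Permian, Triassic, Jurassic — 4 in all.

4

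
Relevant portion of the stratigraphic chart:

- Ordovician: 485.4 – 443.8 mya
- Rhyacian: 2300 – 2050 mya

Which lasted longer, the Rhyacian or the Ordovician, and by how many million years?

Rhyacian, by 208.4 million years

Rhyacian: 2300 − 2050 = 250 Myr.
Ordovician: 485.4 − 443.8 = 41.6 Myr.
Difference: 250 − 41.6 = 208.4 Myr, so the Rhyacian was longer.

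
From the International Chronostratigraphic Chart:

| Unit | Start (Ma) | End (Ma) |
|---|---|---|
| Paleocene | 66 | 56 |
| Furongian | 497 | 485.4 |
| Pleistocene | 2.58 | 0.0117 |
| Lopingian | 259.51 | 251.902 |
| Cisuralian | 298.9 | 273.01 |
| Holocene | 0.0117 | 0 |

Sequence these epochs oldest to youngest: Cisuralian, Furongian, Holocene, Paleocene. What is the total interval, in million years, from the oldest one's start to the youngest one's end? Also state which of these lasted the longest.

Start ages (Ma): Furongian 497, Cisuralian 298.9, Paleocene 66, Holocene 0.0117.
Ordered oldest to youngest: Furongian, Cisuralian, Paleocene, Holocene.
Span = 497 − 0 = 497 Myr.
Durations: Furongian 11.6, Paleocene 10, Holocene 0.0117, Cisuralian 25.89 → longest is Cisuralian (25.89 Myr).

Furongian → Cisuralian → Paleocene → Holocene; total span 497 Myr; longest is Cisuralian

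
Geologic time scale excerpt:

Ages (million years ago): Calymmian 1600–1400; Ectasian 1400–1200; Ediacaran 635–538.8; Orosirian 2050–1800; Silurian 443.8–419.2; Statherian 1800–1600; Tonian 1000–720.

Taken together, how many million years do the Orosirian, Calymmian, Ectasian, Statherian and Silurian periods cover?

874.6 million years

Duration is start − end for each: (2050 − 1800) + (1600 − 1400) + (1400 − 1200) + (1800 − 1600) + (443.8 − 419.2).
That is 250 + 200 + 200 + 200 + 24.6, which totals 874.6 million years.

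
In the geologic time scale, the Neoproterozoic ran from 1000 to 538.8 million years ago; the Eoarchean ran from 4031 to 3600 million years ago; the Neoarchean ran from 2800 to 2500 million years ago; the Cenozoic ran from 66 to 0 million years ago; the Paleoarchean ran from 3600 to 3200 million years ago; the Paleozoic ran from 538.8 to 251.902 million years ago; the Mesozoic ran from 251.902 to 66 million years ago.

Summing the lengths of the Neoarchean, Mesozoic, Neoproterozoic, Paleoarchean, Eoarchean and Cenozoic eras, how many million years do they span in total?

1844.102 million years

Duration is start − end for each: (2800 − 2500) + (251.902 − 66) + (1000 − 538.8) + (3600 − 3200) + (4031 − 3600) + (66 − 0).
That is 300 + 185.902 + 461.2 + 400 + 431 + 66, which totals 1844.102 million years.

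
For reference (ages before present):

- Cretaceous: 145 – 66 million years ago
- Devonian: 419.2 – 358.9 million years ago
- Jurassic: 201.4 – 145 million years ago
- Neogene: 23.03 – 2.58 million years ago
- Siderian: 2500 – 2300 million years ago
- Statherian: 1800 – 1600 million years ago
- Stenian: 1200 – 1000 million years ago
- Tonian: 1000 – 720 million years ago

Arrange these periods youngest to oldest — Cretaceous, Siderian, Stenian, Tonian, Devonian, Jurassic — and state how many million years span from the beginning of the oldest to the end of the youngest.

Start ages (Ma): Siderian 2500, Stenian 1200, Tonian 1000, Devonian 419.2, Jurassic 201.4, Cretaceous 145.
Ordered youngest to oldest: Cretaceous, Jurassic, Devonian, Tonian, Stenian, Siderian.
Span = 2500 − 66 = 2434 Myr.

Cretaceous → Jurassic → Devonian → Tonian → Stenian → Siderian; total span 2434 Myr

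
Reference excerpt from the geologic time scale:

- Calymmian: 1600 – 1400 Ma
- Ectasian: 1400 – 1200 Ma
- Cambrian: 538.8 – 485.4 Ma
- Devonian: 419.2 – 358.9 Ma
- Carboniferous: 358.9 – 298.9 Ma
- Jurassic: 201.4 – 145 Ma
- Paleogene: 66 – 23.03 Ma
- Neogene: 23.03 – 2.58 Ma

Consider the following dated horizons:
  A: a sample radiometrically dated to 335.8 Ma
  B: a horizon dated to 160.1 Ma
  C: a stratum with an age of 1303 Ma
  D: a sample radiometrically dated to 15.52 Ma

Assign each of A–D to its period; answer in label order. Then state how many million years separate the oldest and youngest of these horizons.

A: 335.8 Ma lies in 358.9–298.9 Ma, so Carboniferous.
B: 160.1 Ma lies in 201.4–145 Ma, so Jurassic.
C: 1303 Ma lies in 1400–1200 Ma, so Ectasian.
D: 15.52 Ma lies in 23.03–2.58 Ma, so Neogene.
Oldest = 1303 Ma, youngest = 15.52 Ma → span 1287.48 Myr.

A — Carboniferous; B — Jurassic; C — Ectasian; D — Neogene; span 1287.48 million years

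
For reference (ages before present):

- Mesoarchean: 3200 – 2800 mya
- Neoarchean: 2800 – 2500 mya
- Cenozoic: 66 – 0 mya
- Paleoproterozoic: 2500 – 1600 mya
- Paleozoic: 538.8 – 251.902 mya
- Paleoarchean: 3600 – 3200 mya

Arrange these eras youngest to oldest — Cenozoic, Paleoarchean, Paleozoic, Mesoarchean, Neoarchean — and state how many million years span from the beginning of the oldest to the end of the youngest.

Cenozoic → Paleozoic → Neoarchean → Mesoarchean → Paleoarchean; total span 3600 Myr

From the excerpt: Cenozoic 66–0; Paleoarchean 3600–3200; Paleozoic 538.8–251.902; Mesoarchean 3200–2800; Neoarchean 2800–2500 (Ma).
Larger Ma is earlier, so the oldest is Paleoarchean and the youngest is Cenozoic; youngest to oldest: Cenozoic, Paleozoic, Neoarchean, Mesoarchean, Paleoarchean.
Oldest start 3600 minus youngest end 0 gives 3600 Myr overall.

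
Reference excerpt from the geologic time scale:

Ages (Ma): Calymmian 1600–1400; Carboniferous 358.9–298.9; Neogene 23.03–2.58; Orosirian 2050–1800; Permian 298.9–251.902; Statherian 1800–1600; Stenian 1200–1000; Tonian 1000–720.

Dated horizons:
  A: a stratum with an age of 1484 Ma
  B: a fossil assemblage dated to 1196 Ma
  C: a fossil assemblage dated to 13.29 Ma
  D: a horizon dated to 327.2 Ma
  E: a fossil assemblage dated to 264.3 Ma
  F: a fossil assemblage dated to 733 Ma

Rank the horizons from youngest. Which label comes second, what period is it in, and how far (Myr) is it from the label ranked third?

Smaller Ma means younger, so youngest first: C 13.29 < E 264.3 < D 327.2 < F 733 < B 1196 < A 1484.
Counting 2 along gives E (264.3 Ma); the excerpt puts that inside the Permian, 298.9–251.902 Ma.
Next in line is D (327.2 Ma), and 327.2 − 264.3 = 62.9 Myr.

E, in the Permian; 62.9 million years to D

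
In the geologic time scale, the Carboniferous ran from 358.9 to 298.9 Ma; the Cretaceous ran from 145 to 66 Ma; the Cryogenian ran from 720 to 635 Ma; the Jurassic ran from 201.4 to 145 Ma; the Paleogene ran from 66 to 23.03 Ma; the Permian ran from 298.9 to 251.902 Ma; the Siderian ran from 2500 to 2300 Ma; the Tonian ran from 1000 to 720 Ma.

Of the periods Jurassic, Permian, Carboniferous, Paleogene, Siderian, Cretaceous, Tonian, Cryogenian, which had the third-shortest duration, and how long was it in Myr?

Durations: Jurassic 56.4; Permian 46.998; Carboniferous 60; Paleogene 42.97; Siderian 200; Cretaceous 79; Tonian 280; Cryogenian 85 Myr.
Sorted shortest-first: Paleogene (42.97), Permian (46.998), Jurassic (56.4), Carboniferous (60), Cretaceous (79), Cryogenian (85), Siderian (200), Tonian (280).
The third shortest is Jurassic at 56.4 Myr.

Jurassic, 56.4 million years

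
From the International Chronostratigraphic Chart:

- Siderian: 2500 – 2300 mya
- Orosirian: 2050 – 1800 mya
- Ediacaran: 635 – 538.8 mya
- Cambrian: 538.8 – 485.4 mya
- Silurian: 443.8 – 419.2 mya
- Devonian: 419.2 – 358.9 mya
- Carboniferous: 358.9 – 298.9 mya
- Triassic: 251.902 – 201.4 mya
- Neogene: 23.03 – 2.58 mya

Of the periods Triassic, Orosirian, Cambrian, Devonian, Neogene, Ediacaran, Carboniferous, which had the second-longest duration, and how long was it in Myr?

Durations: Triassic 50.502; Orosirian 250; Cambrian 53.4; Devonian 60.3; Neogene 20.45; Ediacaran 96.2; Carboniferous 60 Myr.
Sorted longest-first: Orosirian (250), Ediacaran (96.2), Devonian (60.3), Carboniferous (60), Cambrian (53.4), Triassic (50.502), Neogene (20.45).
The second longest is Ediacaran at 96.2 Myr.

Ediacaran, 96.2 million years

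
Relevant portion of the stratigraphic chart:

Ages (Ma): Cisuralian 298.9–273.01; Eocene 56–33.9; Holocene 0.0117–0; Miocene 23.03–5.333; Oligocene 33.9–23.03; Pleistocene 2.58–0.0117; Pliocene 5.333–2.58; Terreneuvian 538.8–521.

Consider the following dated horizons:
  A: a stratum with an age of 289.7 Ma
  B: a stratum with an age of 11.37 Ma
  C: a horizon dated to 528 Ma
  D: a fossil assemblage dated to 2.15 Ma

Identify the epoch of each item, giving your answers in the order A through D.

A — Cisuralian; B — Miocene; C — Terreneuvian; D — Pleistocene

A: 289.7 Ma lies in 298.9–273.01 Ma, so Cisuralian.
B: 11.37 Ma lies in 23.03–5.333 Ma, so Miocene.
C: 528 Ma lies in 538.8–521 Ma, so Terreneuvian.
D: 2.15 Ma lies in 2.58–0.0117 Ma, so Pleistocene.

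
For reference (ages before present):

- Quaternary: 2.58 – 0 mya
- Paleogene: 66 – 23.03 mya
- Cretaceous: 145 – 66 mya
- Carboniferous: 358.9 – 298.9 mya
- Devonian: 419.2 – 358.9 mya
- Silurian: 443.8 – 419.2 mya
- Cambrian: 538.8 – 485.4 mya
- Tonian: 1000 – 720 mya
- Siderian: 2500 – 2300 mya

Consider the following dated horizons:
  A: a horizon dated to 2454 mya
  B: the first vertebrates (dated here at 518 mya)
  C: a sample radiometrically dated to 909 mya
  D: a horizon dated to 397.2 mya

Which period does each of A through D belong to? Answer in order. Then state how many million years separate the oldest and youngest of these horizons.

A — Siderian; B — Cambrian; C — Tonian; D — Devonian; span 2056.8 million years

A: 2454 Ma lies in 2500–2300 Ma, so Siderian.
B: 518 Ma lies in 538.8–485.4 Ma, so Cambrian.
C: 909 Ma lies in 1000–720 Ma, so Tonian.
D: 397.2 Ma lies in 419.2–358.9 Ma, so Devonian.
Oldest = 2454 Ma, youngest = 397.2 Ma → span 2056.8 Myr.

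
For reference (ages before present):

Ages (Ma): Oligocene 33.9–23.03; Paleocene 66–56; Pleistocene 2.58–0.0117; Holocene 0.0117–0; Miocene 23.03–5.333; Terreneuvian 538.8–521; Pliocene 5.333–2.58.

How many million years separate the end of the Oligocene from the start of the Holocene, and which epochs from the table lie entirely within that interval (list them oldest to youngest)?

23.0183 million years; Miocene, Pliocene, Pleistocene

End of Oligocene = 23.03 Ma; start of Holocene = 0.0117 Ma.
Gap = 23.03 − 0.0117 = 23.0183 Myr.
Epochs wholly inside 23.03–0.0117 Ma: Miocene (23.03–5.333), Pliocene (5.333–2.58), Pleistocene (2.58–0.0117).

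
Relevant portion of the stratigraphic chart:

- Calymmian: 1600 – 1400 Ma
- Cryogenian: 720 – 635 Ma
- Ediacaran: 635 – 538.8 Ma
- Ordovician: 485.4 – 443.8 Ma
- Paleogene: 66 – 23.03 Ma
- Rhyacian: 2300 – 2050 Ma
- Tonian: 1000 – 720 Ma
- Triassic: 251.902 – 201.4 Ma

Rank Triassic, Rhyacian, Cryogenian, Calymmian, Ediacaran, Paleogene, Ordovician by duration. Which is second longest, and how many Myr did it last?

Calymmian, 200 million years

Start − end for each: Triassic 251.902 − 201.4 = 50.502; Rhyacian 2300 − 2050 = 250; Cryogenian 720 − 635 = 85; Calymmian 1600 − 1400 = 200; Ediacaran 635 − 538.8 = 96.2; Paleogene 66 − 23.03 = 42.97; Ordovician 485.4 − 443.8 = 41.6.
Ranking these from longest: Rhyacian > Calymmian > Ediacaran > Cryogenian > Triassic > Paleogene > Ordovician.
Position 2 in that ranking is Calymmian, which lasted 200 Myr.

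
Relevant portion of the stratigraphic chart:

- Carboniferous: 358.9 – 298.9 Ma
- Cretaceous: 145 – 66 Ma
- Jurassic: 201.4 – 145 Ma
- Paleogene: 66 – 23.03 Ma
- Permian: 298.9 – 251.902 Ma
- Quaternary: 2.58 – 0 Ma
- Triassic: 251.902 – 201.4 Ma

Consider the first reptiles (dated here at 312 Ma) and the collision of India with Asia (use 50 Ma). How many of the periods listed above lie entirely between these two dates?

4

312 Ma sits inside the Carboniferous (358.9–298.9) and 50 Ma inside the Paleogene (66–23.03); neither of those is wholly between the two dates.
The listed periods lying completely between them are Permian, Triassic, Jurassic, Cretaceous — 4 in all.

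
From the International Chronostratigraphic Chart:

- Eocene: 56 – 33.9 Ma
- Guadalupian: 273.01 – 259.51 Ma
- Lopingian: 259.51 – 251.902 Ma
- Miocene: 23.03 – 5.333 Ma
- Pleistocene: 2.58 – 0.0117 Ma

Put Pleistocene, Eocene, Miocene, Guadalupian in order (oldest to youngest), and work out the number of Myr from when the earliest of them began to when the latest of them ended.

Start ages (Ma): Guadalupian 273.01, Eocene 56, Miocene 23.03, Pleistocene 2.58.
Ordered oldest to youngest: Guadalupian, Eocene, Miocene, Pleistocene.
Span = 273.01 − 0.0117 = 272.9983 Myr.

Guadalupian → Eocene → Miocene → Pleistocene; total span 272.9983 Myr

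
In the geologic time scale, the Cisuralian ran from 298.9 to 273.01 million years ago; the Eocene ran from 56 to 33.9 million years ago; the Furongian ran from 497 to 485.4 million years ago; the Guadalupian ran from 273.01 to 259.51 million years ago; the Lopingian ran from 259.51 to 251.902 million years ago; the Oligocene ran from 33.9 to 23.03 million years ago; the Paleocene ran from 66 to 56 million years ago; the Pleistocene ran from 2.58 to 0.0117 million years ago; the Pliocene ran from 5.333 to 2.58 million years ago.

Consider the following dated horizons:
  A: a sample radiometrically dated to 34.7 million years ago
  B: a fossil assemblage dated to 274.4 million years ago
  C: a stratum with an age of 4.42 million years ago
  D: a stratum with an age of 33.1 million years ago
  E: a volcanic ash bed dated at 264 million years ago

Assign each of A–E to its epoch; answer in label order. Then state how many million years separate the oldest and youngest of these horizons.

A: 34.7 Ma lies in 56–33.9 Ma, so Eocene.
B: 274.4 Ma lies in 298.9–273.01 Ma, so Cisuralian.
C: 4.42 Ma lies in 5.333–2.58 Ma, so Pliocene.
D: 33.1 Ma lies in 33.9–23.03 Ma, so Oligocene.
E: 264 Ma lies in 273.01–259.51 Ma, so Guadalupian.
Oldest = 274.4 Ma, youngest = 4.42 Ma → span 269.98 Myr.

A — Eocene; B — Cisuralian; C — Pliocene; D — Oligocene; E — Guadalupian; span 269.98 million years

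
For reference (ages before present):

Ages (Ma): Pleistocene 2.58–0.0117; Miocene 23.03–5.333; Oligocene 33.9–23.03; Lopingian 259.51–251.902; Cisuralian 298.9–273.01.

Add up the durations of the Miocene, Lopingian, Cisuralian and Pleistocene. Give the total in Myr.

Each duration: Miocene = 17.697; Lopingian = 7.608; Cisuralian = 25.89; Pleistocene = 2.5683.
Sum: 17.697 + 7.608 + 25.89 + 2.5683 = 53.7633 Myr.

53.7633 million years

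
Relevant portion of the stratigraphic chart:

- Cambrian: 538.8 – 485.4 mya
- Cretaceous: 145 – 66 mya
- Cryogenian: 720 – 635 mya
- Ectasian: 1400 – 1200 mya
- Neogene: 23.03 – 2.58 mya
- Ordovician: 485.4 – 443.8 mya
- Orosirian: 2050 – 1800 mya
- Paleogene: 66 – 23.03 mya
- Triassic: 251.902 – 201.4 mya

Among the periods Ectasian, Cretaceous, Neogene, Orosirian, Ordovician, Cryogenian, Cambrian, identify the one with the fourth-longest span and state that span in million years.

Cretaceous, 79 million years

Durations: Ectasian 200; Cretaceous 79; Neogene 20.45; Orosirian 250; Ordovician 41.6; Cryogenian 85; Cambrian 53.4 Myr.
Sorted longest-first: Orosirian (250), Ectasian (200), Cryogenian (85), Cretaceous (79), Cambrian (53.4), Ordovician (41.6), Neogene (20.45).
The fourth longest is Cretaceous at 79 Myr.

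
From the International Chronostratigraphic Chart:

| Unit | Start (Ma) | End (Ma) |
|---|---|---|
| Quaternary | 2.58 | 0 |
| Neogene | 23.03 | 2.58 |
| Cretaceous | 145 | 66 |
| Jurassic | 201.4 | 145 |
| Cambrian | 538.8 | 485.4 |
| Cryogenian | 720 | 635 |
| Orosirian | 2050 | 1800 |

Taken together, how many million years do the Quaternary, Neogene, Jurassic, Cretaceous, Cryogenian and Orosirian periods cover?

493.43 million years

Duration is start − end for each: (2.58 − 0) + (23.03 − 2.58) + (201.4 − 145) + (145 − 66) + (720 − 635) + (2050 − 1800).
That is 2.58 + 20.45 + 56.4 + 79 + 85 + 250, which totals 493.43 million years.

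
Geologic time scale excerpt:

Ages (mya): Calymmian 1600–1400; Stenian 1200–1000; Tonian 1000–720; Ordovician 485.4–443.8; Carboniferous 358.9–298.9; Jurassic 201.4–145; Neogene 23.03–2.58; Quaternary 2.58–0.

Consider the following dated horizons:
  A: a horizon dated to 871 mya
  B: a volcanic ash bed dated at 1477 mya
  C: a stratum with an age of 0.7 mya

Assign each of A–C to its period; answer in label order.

A: 871 Ma lies in 1000–720 Ma, so Tonian.
B: 1477 Ma lies in 1600–1400 Ma, so Calymmian.
C: 0.7 Ma lies in 2.58–0 Ma, so Quaternary.

A — Tonian; B — Calymmian; C — Quaternary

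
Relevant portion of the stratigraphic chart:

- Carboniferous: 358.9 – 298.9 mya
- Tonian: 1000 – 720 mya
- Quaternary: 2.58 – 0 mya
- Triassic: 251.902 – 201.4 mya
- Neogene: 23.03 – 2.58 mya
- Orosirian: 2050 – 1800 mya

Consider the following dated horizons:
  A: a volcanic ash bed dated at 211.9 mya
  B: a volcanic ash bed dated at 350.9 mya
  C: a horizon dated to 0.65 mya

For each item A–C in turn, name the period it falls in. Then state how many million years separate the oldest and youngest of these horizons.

Match each age against the start–end ranges in the excerpt: A = 211.9 Ma → Triassic (251.902–201.4); B = 350.9 Ma → Carboniferous (358.9–298.9); C = 0.65 Ma → Quaternary (2.58–0).
The largest age is 350.9 Ma and the smallest is 0.65 Ma; their difference is 350.25 Myr.

A — Triassic; B — Carboniferous; C — Quaternary; span 350.25 million years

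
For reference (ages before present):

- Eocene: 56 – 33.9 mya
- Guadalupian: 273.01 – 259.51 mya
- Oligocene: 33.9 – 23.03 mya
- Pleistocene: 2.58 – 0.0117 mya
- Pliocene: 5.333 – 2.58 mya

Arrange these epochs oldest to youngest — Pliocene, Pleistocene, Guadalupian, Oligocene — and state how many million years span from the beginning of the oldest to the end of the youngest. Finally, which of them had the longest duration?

From the excerpt: Pliocene 5.333–2.58; Pleistocene 2.58–0.0117; Guadalupian 273.01–259.51; Oligocene 33.9–23.03 (Ma).
Larger Ma is earlier, so the oldest is Guadalupian and the youngest is Pleistocene; oldest to youngest: Guadalupian, Oligocene, Pliocene, Pleistocene.
Oldest start 273.01 minus youngest end 0.0117 gives 272.9983 Myr overall.
Individual lengths (start − end): Oligocene 10.87; Guadalupian 13.5; Pleistocene 2.5683; Pliocene 2.753. The largest is Guadalupian at 13.5 Myr.

Guadalupian → Oligocene → Pliocene → Pleistocene; total span 272.9983 Myr; longest is Guadalupian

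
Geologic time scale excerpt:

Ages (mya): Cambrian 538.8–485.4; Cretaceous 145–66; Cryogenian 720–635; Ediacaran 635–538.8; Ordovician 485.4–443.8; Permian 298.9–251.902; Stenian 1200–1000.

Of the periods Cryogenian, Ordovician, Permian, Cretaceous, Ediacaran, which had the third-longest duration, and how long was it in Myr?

Start − end for each: Cryogenian 720 − 635 = 85; Ordovician 485.4 − 443.8 = 41.6; Permian 298.9 − 251.902 = 46.998; Cretaceous 145 − 66 = 79; Ediacaran 635 − 538.8 = 96.2.
Ranking these from longest: Ediacaran > Cryogenian > Cretaceous > Permian > Ordovician.
Position 3 in that ranking is Cretaceous, which lasted 79 Myr.

Cretaceous, 79 million years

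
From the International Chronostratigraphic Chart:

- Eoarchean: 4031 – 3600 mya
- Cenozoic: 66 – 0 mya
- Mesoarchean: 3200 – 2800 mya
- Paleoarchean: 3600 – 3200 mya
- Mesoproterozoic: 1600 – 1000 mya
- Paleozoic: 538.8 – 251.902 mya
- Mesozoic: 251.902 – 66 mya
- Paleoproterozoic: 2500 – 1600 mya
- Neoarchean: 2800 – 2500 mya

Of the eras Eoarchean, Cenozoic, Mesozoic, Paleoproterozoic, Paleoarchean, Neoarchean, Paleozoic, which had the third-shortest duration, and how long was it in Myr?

Durations: Eoarchean 431; Cenozoic 66; Mesozoic 185.902; Paleoproterozoic 900; Paleoarchean 400; Neoarchean 300; Paleozoic 286.898 Myr.
Sorted shortest-first: Cenozoic (66), Mesozoic (185.902), Paleozoic (286.898), Neoarchean (300), Paleoarchean (400), Eoarchean (431), Paleoproterozoic (900).
The third shortest is Paleozoic at 286.898 Myr.

Paleozoic, 286.898 million years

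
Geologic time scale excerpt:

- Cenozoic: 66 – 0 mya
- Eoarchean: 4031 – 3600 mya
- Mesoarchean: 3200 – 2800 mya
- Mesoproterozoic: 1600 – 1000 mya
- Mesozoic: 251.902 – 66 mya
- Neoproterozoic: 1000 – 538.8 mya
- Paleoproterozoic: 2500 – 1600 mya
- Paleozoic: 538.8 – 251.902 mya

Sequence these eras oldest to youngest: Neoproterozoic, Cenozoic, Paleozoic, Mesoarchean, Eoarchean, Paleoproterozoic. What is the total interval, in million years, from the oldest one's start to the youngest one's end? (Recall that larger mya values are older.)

From the excerpt: Neoproterozoic 1000–538.8; Cenozoic 66–0; Paleozoic 538.8–251.902; Mesoarchean 3200–2800; Eoarchean 4031–3600; Paleoproterozoic 2500–1600 (Ma).
Larger Ma is earlier, so the oldest is Eoarchean and the youngest is Cenozoic; oldest to youngest: Eoarchean, Mesoarchean, Paleoproterozoic, Neoproterozoic, Paleozoic, Cenozoic.
Oldest start 4031 minus youngest end 0 gives 4031 Myr overall.

Eoarchean, Mesoarchean, Paleoproterozoic, Neoproterozoic, Paleozoic, Cenozoic; total span 4031 Myr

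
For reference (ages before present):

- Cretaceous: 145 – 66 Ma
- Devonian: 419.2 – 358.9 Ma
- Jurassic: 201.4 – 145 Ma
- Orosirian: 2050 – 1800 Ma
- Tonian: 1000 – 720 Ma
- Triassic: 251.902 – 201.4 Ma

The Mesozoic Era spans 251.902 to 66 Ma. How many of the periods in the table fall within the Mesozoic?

3

Periods inside 251.902–66 Ma: Triassic, Jurassic, Cretaceous — 3 in total.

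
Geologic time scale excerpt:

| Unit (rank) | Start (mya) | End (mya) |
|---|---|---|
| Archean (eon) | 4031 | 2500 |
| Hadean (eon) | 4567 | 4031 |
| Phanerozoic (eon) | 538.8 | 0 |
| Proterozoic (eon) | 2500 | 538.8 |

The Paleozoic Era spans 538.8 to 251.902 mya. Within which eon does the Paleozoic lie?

Phanerozoic

The Paleozoic (538.8–251.902 Ma) lies entirely within 538.8–0 Ma, the Phanerozoic Eon.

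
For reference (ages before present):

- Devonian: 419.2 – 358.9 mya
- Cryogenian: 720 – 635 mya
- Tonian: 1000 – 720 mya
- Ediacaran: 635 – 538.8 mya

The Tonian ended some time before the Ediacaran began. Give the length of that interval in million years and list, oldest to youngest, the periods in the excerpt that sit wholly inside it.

The Tonian closes at 720 Ma and the Ediacaran opens at 635 Ma, so the interval is 720 − 635 = 85 Myr.
A period fits inside if it starts at or after 720 Ma and ends at or before 635 Ma; oldest first that gives Cryogenian.

85 million years; Cryogenian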